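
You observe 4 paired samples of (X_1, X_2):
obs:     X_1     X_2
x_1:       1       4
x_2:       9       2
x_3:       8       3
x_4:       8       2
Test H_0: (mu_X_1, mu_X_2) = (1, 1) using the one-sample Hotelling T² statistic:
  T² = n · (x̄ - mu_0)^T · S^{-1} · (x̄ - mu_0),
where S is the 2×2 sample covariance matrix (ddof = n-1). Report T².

Step 1 — sample mean vector:
  mean(X_1) = (1 + 9 + 8 + 8) / 4 = 26/4 = 6.5
  mean(X_2) = (4 + 2 + 3 + 2) / 4 = 11/4 = 2.75
  x̄ = (6.5, 2.75),  deviation x̄ - mu_0 = (6.5, 2.75) - (1, 1) = (5.5, 1.75).

Step 2 — sample covariance matrix, S[i,j] = (1/(n-1)) · Σ_k (x_{k,i} - mean_i) · (x_{k,j} - mean_j), divisor n-1 = 3:
  S[X_1,X_1] = ((-5.5)·(-5.5) + (2.5)·(2.5) + (1.5)·(1.5) + (1.5)·(1.5)) / 3 = 41/3 = 13.6667
  S[X_1,X_2] = ((-5.5)·(1.25) + (2.5)·(-0.75) + (1.5)·(0.25) + (1.5)·(-0.75)) / 3 = -9.5/3 = -3.1667
  S[X_2,X_2] = ((1.25)·(1.25) + (-0.75)·(-0.75) + (0.25)·(0.25) + (-0.75)·(-0.75)) / 3 = 2.75/3 = 0.9167
  S = [[13.6667, -3.1667],
 [-3.1667, 0.9167]].

Step 3 — invert S. det(S) = 13.6667·0.9167 - (-3.1667)² = 2.5.
  S^{-1} = (1/det) · [[d, -b], [-b, a]] = [[0.3667, 1.2667],
 [1.2667, 5.4667]].

Step 4 — quadratic form (x̄ - mu_0)^T · S^{-1} · (x̄ - mu_0):
  S^{-1} · (x̄ - mu_0) = (4.2333, 16.5333),
  (x̄ - mu_0)^T · [...] = (5.5)·(4.2333) + (1.75)·(16.5333) = 52.2167.

Step 5 — scale by n: T² = 4 · 52.2167 = 208.8667.

T² ≈ 208.8667


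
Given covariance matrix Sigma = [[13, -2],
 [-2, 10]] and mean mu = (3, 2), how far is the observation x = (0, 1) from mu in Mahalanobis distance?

Step 1 — centre the observation: (x - mu) = (-3, -1).

Step 2 — invert Sigma. det(Sigma) = 13·10 - (-2)² = 126.
  Sigma^{-1} = (1/det) · [[d, -b], [-b, a]] = [[0.0794, 0.0159],
 [0.0159, 0.1032]].

Step 3 — form the quadratic (x - mu)^T · Sigma^{-1} · (x - mu):
  Sigma^{-1} · (x - mu) = (-0.254, -0.1508).
  (x - mu)^T · [Sigma^{-1} · (x - mu)] = (-3)·(-0.254) + (-1)·(-0.1508) = 0.9127.

Step 4 — take square root: d = √(0.9127) ≈ 0.9554.

d(x, mu) = √(0.9127) ≈ 0.9554


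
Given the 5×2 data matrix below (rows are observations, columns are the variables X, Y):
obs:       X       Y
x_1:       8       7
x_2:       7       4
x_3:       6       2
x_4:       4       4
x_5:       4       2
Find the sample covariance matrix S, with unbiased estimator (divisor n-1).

Step 1 — column means:
  mean(X) = (8 + 7 + 6 + 4 + 4) / 5 = 29/5 = 5.8
  mean(Y) = (7 + 4 + 2 + 4 + 2) / 5 = 19/5 = 3.8

Step 2 — sample covariance S[i,j] = (1/(n-1)) · Σ_k (x_{k,i} - mean_i) · (x_{k,j} - mean_j), with n-1 = 4.
  S[X,X] = ((2.2)·(2.2) + (1.2)·(1.2) + (0.2)·(0.2) + (-1.8)·(-1.8) + (-1.8)·(-1.8)) / 4 = 12.8/4 = 3.2
  S[X,Y] = ((2.2)·(3.2) + (1.2)·(0.2) + (0.2)·(-1.8) + (-1.8)·(0.2) + (-1.8)·(-1.8)) / 4 = 9.8/4 = 2.45
  S[Y,Y] = ((3.2)·(3.2) + (0.2)·(0.2) + (-1.8)·(-1.8) + (0.2)·(0.2) + (-1.8)·(-1.8)) / 4 = 16.8/4 = 4.2

S is symmetric (S[j,i] = S[i,j]). Assembling:

S = [[3.2, 2.45],
 [2.45, 4.2]]


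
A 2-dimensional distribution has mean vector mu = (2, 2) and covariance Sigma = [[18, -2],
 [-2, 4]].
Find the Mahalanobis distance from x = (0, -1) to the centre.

Step 1 — centre the observation: (x - mu) = (-2, -3).

Step 2 — invert Sigma. det(Sigma) = 18·4 - (-2)² = 68.
  Sigma^{-1} = (1/det) · [[d, -b], [-b, a]] = [[0.0588, 0.0294],
 [0.0294, 0.2647]].

Step 3 — form the quadratic (x - mu)^T · Sigma^{-1} · (x - mu):
  Sigma^{-1} · (x - mu) = (-0.2059, -0.8529).
  (x - mu)^T · [Sigma^{-1} · (x - mu)] = (-2)·(-0.2059) + (-3)·(-0.8529) = 2.9706.

Step 4 — take square root: d = √(2.9706) ≈ 1.7235.

d(x, mu) = √(2.9706) ≈ 1.7235


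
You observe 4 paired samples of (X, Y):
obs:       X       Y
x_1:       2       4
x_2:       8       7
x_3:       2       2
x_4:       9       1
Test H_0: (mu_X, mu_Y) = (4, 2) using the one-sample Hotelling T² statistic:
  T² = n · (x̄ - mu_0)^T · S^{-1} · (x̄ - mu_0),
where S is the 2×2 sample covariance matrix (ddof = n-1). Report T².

Step 1 — sample mean vector:
  mean(X) = (2 + 8 + 2 + 9) / 4 = 21/4 = 5.25
  mean(Y) = (4 + 7 + 2 + 1) / 4 = 14/4 = 3.5
  x̄ = (5.25, 3.5),  deviation x̄ - mu_0 = (5.25, 3.5) - (4, 2) = (1.25, 1.5).

Step 2 — sample covariance matrix, S[i,j] = (1/(n-1)) · Σ_k (x_{k,i} - mean_i) · (x_{k,j} - mean_j), divisor n-1 = 3:
  S[X,X] = ((-3.25)·(-3.25) + (2.75)·(2.75) + (-3.25)·(-3.25) + (3.75)·(3.75)) / 3 = 42.75/3 = 14.25
  S[X,Y] = ((-3.25)·(0.5) + (2.75)·(3.5) + (-3.25)·(-1.5) + (3.75)·(-2.5)) / 3 = 3.5/3 = 1.1667
  S[Y,Y] = ((0.5)·(0.5) + (3.5)·(3.5) + (-1.5)·(-1.5) + (-2.5)·(-2.5)) / 3 = 21/3 = 7
  S = [[14.25, 1.1667],
 [1.1667, 7]].

Step 3 — invert S. det(S) = 14.25·7 - (1.1667)² = 98.3889.
  S^{-1} = (1/det) · [[d, -b], [-b, a]] = [[0.0711, -0.0119],
 [-0.0119, 0.1448]].

Step 4 — quadratic form (x̄ - mu_0)^T · S^{-1} · (x̄ - mu_0):
  S^{-1} · (x̄ - mu_0) = (0.0711, 0.2024),
  (x̄ - mu_0)^T · [...] = (1.25)·(0.0711) + (1.5)·(0.2024) = 0.3926.

Step 5 — scale by n: T² = 4 · 0.3926 = 1.5703.

T² ≈ 1.5703


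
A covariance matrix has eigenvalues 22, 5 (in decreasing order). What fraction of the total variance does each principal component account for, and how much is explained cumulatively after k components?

Step 1 — total variance = trace(Sigma) = Σ λ_i = 22 + 5 = 27.

Step 2 — fraction explained by component i = λ_i / Σ λ:
  PC1: 22/27 = 0.8148
  PC2: 5/27 = 0.1852

Step 3 — cumulative fraction after k components = (λ_1 + ... + λ_k) / Σ λ:
  k = 1: 22/27 = 0.8148
  k = 2: (22 + 5)/27 = 27/27 = 1

Summary (fraction, with percent):

explained: PC1 0.8148 (81.48%), PC2 0.1852 (18.52%);  cumulative: 0.8148, 1


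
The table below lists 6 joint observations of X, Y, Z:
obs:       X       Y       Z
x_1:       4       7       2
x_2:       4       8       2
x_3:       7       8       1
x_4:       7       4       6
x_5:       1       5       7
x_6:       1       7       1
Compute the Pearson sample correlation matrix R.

Step 1 — column means:
  mean(X) = (4 + 4 + 7 + 7 + 1 + 1) / 6 = 24/6 = 4
  mean(Y) = (7 + 8 + 8 + 4 + 5 + 7) / 6 = 39/6 = 6.5
  mean(Z) = (2 + 2 + 1 + 6 + 7 + 1) / 6 = 19/6 = 3.1667

Step 2 — sample variances and covariances s[i,j] = (1/(n-1)) · Σ_k (x_{k,i} - mean_i) · (x_{k,j} - mean_j), with n-1 = 5:
  s[X,X] = ((0)·(0) + (0)·(0) + (3)·(3) + (3)·(3) + (-3)·(-3) + (-3)·(-3)) / 5 = 36/5 = 7.2
  s[X,Y] = ((0)·(0.5) + (0)·(1.5) + (3)·(1.5) + (3)·(-2.5) + (-3)·(-1.5) + (-3)·(0.5)) / 5 = 0/5 = 0
  s[X,Z] = ((0)·(-1.1667) + (0)·(-1.1667) + (3)·(-2.1667) + (3)·(2.8333) + (-3)·(3.8333) + (-3)·(-2.1667)) / 5 = -3/5 = -0.6
  s[Y,Y] = ((0.5)·(0.5) + (1.5)·(1.5) + (1.5)·(1.5) + (-2.5)·(-2.5) + (-1.5)·(-1.5) + (0.5)·(0.5)) / 5 = 13.5/5 = 2.7
  s[Y,Z] = ((0.5)·(-1.1667) + (1.5)·(-1.1667) + (1.5)·(-2.1667) + (-2.5)·(2.8333) + (-1.5)·(3.8333) + (0.5)·(-2.1667)) / 5 = -19.5/5 = -3.9
  s[Z,Z] = ((-1.1667)·(-1.1667) + (-1.1667)·(-1.1667) + (-2.1667)·(-2.1667) + (2.8333)·(2.8333) + (3.8333)·(3.8333) + (-2.1667)·(-2.1667)) / 5 = 34.8333/5 = 6.9667
  Sample standard deviations s_i = √(s[i,i]):
  s(X) = √(7.2) = 2.6833
  s(Y) = √(2.7) = 1.6432
  s(Z) = √(6.9667) = 2.6394

Step 3 — r_{ij} = s_{ij} / (s_i · s_j):
  r[X,X] = 1 (diagonal).
  r[X,Y] = 0 / (2.6833 · 1.6432) = 0 / 4.4091 = 0
  r[X,Z] = -0.6 / (2.6833 · 2.6394) = -0.6 / 7.0824 = -0.0847
  r[Y,Y] = 1 (diagonal).
  r[Y,Z] = -3.9 / (1.6432 · 2.6394) = -3.9 / 4.337 = -0.8992
  r[Z,Z] = 1 (diagonal).

R is symmetric with unit diagonal. Assembling:

R = [[1, 0, -0.0847],
 [0, 1, -0.8992],
 [-0.0847, -0.8992, 1]]


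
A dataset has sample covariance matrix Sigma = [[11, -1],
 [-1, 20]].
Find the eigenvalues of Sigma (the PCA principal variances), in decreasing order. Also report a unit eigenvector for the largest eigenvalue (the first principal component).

Step 1 — characteristic polynomial of 2×2 Sigma:
  det(Sigma - λI) = λ² - trace · λ + det = 0.
  trace = 11 + 20 = 31, det = 11·20 - (-1)² = 219.
Step 2 — discriminant:
  Δ = trace² - 4·det = 961 - 876 = 85.
Step 3 — eigenvalues:
  λ = (trace ± √Δ)/2 = (31 ± 9.2195)/2,
  λ_1 = 20.1098,  λ_2 = 10.8902.

Step 4 — unit eigenvector for λ_1: solve (Sigma - λ_1 I)v = 0. First row:
  (11 - 20.1098)·v_x + (-1)·v_y = 0, i.e. (-9.1098)·v_x + (-1)·v_y = 0,
  so v ∝ (b, λ_1 - a) = (-1, 9.1098); multiply by -1 so the first entry is positive: u = (1, -9.1098).
  ||u|| = √((1)² + (-9.1098)²) = √(83.988) ≈ 9.1645,
  v_1 = u/||u|| ≈ (0.1091, -0.994) (||v_1|| = 1).

λ_1 = 20.1098,  λ_2 = 10.8902;  v_1 ≈ (0.1091, -0.994)


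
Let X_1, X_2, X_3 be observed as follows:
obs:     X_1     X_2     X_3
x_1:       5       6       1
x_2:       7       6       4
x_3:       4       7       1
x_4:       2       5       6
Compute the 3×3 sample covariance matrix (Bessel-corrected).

Step 1 — column means:
  mean(X_1) = (5 + 7 + 4 + 2) / 4 = 18/4 = 4.5
  mean(X_2) = (6 + 6 + 7 + 5) / 4 = 24/4 = 6
  mean(X_3) = (1 + 4 + 1 + 6) / 4 = 12/4 = 3

Step 2 — sample covariance S[i,j] = (1/(n-1)) · Σ_k (x_{k,i} - mean_i) · (x_{k,j} - mean_j), with n-1 = 3.
  S[X_1,X_1] = ((0.5)·(0.5) + (2.5)·(2.5) + (-0.5)·(-0.5) + (-2.5)·(-2.5)) / 3 = 13/3 = 4.3333
  S[X_1,X_2] = ((0.5)·(0) + (2.5)·(0) + (-0.5)·(1) + (-2.5)·(-1)) / 3 = 2/3 = 0.6667
  S[X_1,X_3] = ((0.5)·(-2) + (2.5)·(1) + (-0.5)·(-2) + (-2.5)·(3)) / 3 = -5/3 = -1.6667
  S[X_2,X_2] = ((0)·(0) + (0)·(0) + (1)·(1) + (-1)·(-1)) / 3 = 2/3 = 0.6667
  S[X_2,X_3] = ((0)·(-2) + (0)·(1) + (1)·(-2) + (-1)·(3)) / 3 = -5/3 = -1.6667
  S[X_3,X_3] = ((-2)·(-2) + (1)·(1) + (-2)·(-2) + (3)·(3)) / 3 = 18/3 = 6

S is symmetric (S[j,i] = S[i,j]). Assembling:

S = [[4.3333, 0.6667, -1.6667],
 [0.6667, 0.6667, -1.6667],
 [-1.6667, -1.6667, 6]]


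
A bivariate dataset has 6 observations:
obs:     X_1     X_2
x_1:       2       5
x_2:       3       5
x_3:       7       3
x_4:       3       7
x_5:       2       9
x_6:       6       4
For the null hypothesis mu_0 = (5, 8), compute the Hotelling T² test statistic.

Step 1 — sample mean vector:
  mean(X_1) = (2 + 3 + 7 + 3 + 2 + 6) / 6 = 23/6 = 3.8333
  mean(X_2) = (5 + 5 + 3 + 7 + 9 + 4) / 6 = 33/6 = 5.5
  x̄ = (3.8333, 5.5),  deviation x̄ - mu_0 = (3.8333, 5.5) - (5, 8) = (-1.1667, -2.5).

Step 2 — sample covariance matrix, S[i,j] = (1/(n-1)) · Σ_k (x_{k,i} - mean_i) · (x_{k,j} - mean_j), divisor n-1 = 5:
  S[X_1,X_1] = ((-1.8333)·(-1.8333) + (-0.8333)·(-0.8333) + (3.1667)·(3.1667) + (-0.8333)·(-0.8333) + (-1.8333)·(-1.8333) + (2.1667)·(2.1667)) / 5 = 22.8333/5 = 4.5667
  S[X_1,X_2] = ((-1.8333)·(-0.5) + (-0.8333)·(-0.5) + (3.1667)·(-2.5) + (-0.8333)·(1.5) + (-1.8333)·(3.5) + (2.1667)·(-1.5)) / 5 = -17.5/5 = -3.5
  S[X_2,X_2] = ((-0.5)·(-0.5) + (-0.5)·(-0.5) + (-2.5)·(-2.5) + (1.5)·(1.5) + (3.5)·(3.5) + (-1.5)·(-1.5)) / 5 = 23.5/5 = 4.7
  S = [[4.5667, -3.5],
 [-3.5, 4.7]].

Step 3 — invert S. det(S) = 4.5667·4.7 - (-3.5)² = 9.2133.
  S^{-1} = (1/det) · [[d, -b], [-b, a]] = [[0.5101, 0.3799],
 [0.3799, 0.4957]].

Step 4 — quadratic form (x̄ - mu_0)^T · S^{-1} · (x̄ - mu_0):
  S^{-1} · (x̄ - mu_0) = (-1.5449, -1.6823),
  (x̄ - mu_0)^T · [...] = (-1.1667)·(-1.5449) + (-2.5)·(-1.6823) = 6.0082.

Step 5 — scale by n: T² = 6 · 6.0082 = 36.0492.

T² ≈ 36.0492


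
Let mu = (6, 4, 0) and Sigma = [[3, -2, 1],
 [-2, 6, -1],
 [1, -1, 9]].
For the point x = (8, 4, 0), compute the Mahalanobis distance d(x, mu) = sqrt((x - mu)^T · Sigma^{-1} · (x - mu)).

Step 1 — centre the observation: (x - mu) = (2, 0, 0).

Step 2 — invert Sigma (cofactor / det for 3×3, or solve directly):
  Sigma^{-1} = [[0.438, 0.1405, -0.0331],
 [0.1405, 0.2149, 0.0083],
 [-0.0331, 0.0083, 0.1157]].

Step 3 — form the quadratic (x - mu)^T · Sigma^{-1} · (x - mu):
  Sigma^{-1} · (x - mu) = (0.876, 0.281, -0.0661).
  (x - mu)^T · [Sigma^{-1} · (x - mu)] = (2)·(0.876) + (0)·(0.281) + (0)·(-0.0661) = 1.7521.

Step 4 — take square root: d = √(1.7521) ≈ 1.3237.

d(x, mu) = √(1.7521) ≈ 1.3237


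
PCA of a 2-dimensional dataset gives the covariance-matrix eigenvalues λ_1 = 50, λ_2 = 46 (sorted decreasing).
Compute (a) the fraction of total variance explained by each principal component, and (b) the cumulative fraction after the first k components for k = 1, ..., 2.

Step 1 — total variance = trace(Sigma) = Σ λ_i = 50 + 46 = 96.

Step 2 — fraction explained by component i = λ_i / Σ λ:
  PC1: 50/96 = 0.5208
  PC2: 46/96 = 0.4792

Step 3 — cumulative fraction after k components = (λ_1 + ... + λ_k) / Σ λ:
  k = 1: 50/96 = 0.5208
  k = 2: (50 + 46)/96 = 96/96 = 1

Summary (fraction, with percent):

explained: PC1 0.5208 (52.08%), PC2 0.4792 (47.92%);  cumulative: 0.5208, 1


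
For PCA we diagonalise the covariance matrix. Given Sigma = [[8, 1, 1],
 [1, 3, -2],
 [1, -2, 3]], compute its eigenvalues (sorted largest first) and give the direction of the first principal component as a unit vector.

Step 1 — characteristic polynomial p(λ) = det(λI - Sigma) = λ³ - tr·λ² + c_1·λ - det, where tr = trace, c_1 = sum of the principal 2×2 minors, det = det(Sigma):
  tr = 8 + 3 + 3 = 14,
  c_1 = (8·3 - (1)²) + (8·3 - (1)²) + (3·3 - (-2)²) = 23 + 23 + 5 = 51,
  det = 8·(3·3 - (-2)²) - (1)·((1)·3 - (-2)·(1)) + (1)·((1)·(-2) - 3·(1)) = 8·(5) - (1)·(5) + (1)·(-5) = 30.
  So p(λ) = λ³ - 14λ² + 51λ - 30.
Step 2 — look for an integer root (rational root theorem: any rational root is an integer divisor of 30). Testing λ = 5:
  p(5) = 125 - 350 + 255 - 30 = 0  ✓
  Dividing out (λ - 5): p(λ) = (λ - 5)(λ² - 9λ + 6).
Step 3 — remaining eigenvalues from the quadratic λ² - 9λ + 6 = 0:
  Δ = 9² - 4·6 = 81 - 24 = 57,  λ = (9 ± √57)/2 = (9 ± 7.5498)/2 ≈ 8.2749 or 0.7251.
  Sorted: λ_1 = 8.2749,  λ_2 = 5,  λ_3 = 0.7251  (check: sum = 14 = tr ✓).

Step 4 — unit eigenvector for λ_1 ≈ 8.2749: v spans the null space of (Sigma - λ_1 I), whose rows are
  r_1 = (-0.2749, 1, 1),  r_2 = (1, -5.2749, -2),  r_3 = (1, -2, -5.2749).
  v is orthogonal to every row, so take v ∝ r_1 × r_2 = ((1)·(-2) - (1)·(-5.2749), (1)·(1) - (-0.2749)·(-2), (-0.2749)·(-5.2749) - (1)·(1)) ≈ (3.2749, 0.4502, 0.4502).
  Let u = (3.2749, 0.4502, 0.4502).
  ||u|| = √((3.2749)² + (0.4502)² + (0.4502)²) = √(11.1304) ≈ 3.3362,  v_1 = u/||u|| ≈ (0.9816, 0.1349, 0.1349) (||v_1|| = 1).

λ_1 = 8.2749,  λ_2 = 5,  λ_3 = 0.7251;  v_1 ≈ (0.9816, 0.1349, 0.1349)


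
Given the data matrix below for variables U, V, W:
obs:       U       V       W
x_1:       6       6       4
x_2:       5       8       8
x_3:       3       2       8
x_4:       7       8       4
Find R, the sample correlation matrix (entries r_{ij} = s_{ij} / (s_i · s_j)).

Step 1 — column means:
  mean(U) = (6 + 5 + 3 + 7) / 4 = 21/4 = 5.25
  mean(V) = (6 + 8 + 2 + 8) / 4 = 24/4 = 6
  mean(W) = (4 + 8 + 8 + 4) / 4 = 24/4 = 6

Step 2 — sample variances and covariances s[i,j] = (1/(n-1)) · Σ_k (x_{k,i} - mean_i) · (x_{k,j} - mean_j), with n-1 = 3:
  s[U,U] = ((0.75)·(0.75) + (-0.25)·(-0.25) + (-2.25)·(-2.25) + (1.75)·(1.75)) / 3 = 8.75/3 = 2.9167
  s[U,V] = ((0.75)·(0) + (-0.25)·(2) + (-2.25)·(-4) + (1.75)·(2)) / 3 = 12/3 = 4
  s[U,W] = ((0.75)·(-2) + (-0.25)·(2) + (-2.25)·(2) + (1.75)·(-2)) / 3 = -10/3 = -3.3333
  s[V,V] = ((0)·(0) + (2)·(2) + (-4)·(-4) + (2)·(2)) / 3 = 24/3 = 8
  s[V,W] = ((0)·(-2) + (2)·(2) + (-4)·(2) + (2)·(-2)) / 3 = -8/3 = -2.6667
  s[W,W] = ((-2)·(-2) + (2)·(2) + (2)·(2) + (-2)·(-2)) / 3 = 16/3 = 5.3333
  Sample standard deviations s_i = √(s[i,i]):
  s(U) = √(2.9167) = 1.7078
  s(V) = √(8) = 2.8284
  s(W) = √(5.3333) = 2.3094

Step 3 — r_{ij} = s_{ij} / (s_i · s_j):
  r[U,U] = 1 (diagonal).
  r[U,V] = 4 / (1.7078 · 2.8284) = 4 / 4.8305 = 0.8281
  r[U,W] = -3.3333 / (1.7078 · 2.3094) = -3.3333 / 3.9441 = -0.8452
  r[V,V] = 1 (diagonal).
  r[V,W] = -2.6667 / (2.8284 · 2.3094) = -2.6667 / 6.532 = -0.4082
  r[W,W] = 1 (diagonal).

R is symmetric with unit diagonal. Assembling:

R = [[1, 0.8281, -0.8452],
 [0.8281, 1, -0.4082],
 [-0.8452, -0.4082, 1]]


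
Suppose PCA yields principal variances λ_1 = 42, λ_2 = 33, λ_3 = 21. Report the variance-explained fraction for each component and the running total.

Step 1 — total variance = trace(Sigma) = Σ λ_i = 42 + 33 + 21 = 96.

Step 2 — fraction explained by component i = λ_i / Σ λ:
  PC1: 42/96 = 0.4375
  PC2: 33/96 = 0.3438
  PC3: 21/96 = 0.2188

Step 3 — cumulative fraction after k components = (λ_1 + ... + λ_k) / Σ λ:
  k = 1: 42/96 = 0.4375
  k = 2: (42 + 33)/96 = 75/96 = 0.7812
  k = 3: (42 + 33 + 21)/96 = 96/96 = 1

Summary (fraction, with percent):

explained: PC1 0.4375 (43.75%), PC2 0.3438 (34.38%), PC3 0.2188 (21.88%);  cumulative: 0.4375, 0.7812, 1


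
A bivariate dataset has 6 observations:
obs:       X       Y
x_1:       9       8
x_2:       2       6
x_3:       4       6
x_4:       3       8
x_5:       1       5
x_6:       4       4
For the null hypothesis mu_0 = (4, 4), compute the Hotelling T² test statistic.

Step 1 — sample mean vector:
  mean(X) = (9 + 2 + 4 + 3 + 1 + 4) / 6 = 23/6 = 3.8333
  mean(Y) = (8 + 6 + 6 + 8 + 5 + 4) / 6 = 37/6 = 6.1667
  x̄ = (3.8333, 6.1667),  deviation x̄ - mu_0 = (3.8333, 6.1667) - (4, 4) = (-0.1667, 2.1667).

Step 2 — sample covariance matrix, S[i,j] = (1/(n-1)) · Σ_k (x_{k,i} - mean_i) · (x_{k,j} - mean_j), divisor n-1 = 5:
  S[X,X] = ((5.1667)·(5.1667) + (-1.8333)·(-1.8333) + (0.1667)·(0.1667) + (-0.8333)·(-0.8333) + (-2.8333)·(-2.8333) + (0.1667)·(0.1667)) / 5 = 38.8333/5 = 7.7667
  S[X,Y] = ((5.1667)·(1.8333) + (-1.8333)·(-0.1667) + (0.1667)·(-0.1667) + (-0.8333)·(1.8333) + (-2.8333)·(-1.1667) + (0.1667)·(-2.1667)) / 5 = 11.1667/5 = 2.2333
  S[Y,Y] = ((1.8333)·(1.8333) + (-0.1667)·(-0.1667) + (-0.1667)·(-0.1667) + (1.8333)·(1.8333) + (-1.1667)·(-1.1667) + (-2.1667)·(-2.1667)) / 5 = 12.8333/5 = 2.5667
  S = [[7.7667, 2.2333],
 [2.2333, 2.5667]].

Step 3 — invert S. det(S) = 7.7667·2.5667 - (2.2333)² = 14.9467.
  S^{-1} = (1/det) · [[d, -b], [-b, a]] = [[0.1717, -0.1494],
 [-0.1494, 0.5196]].

Step 4 — quadratic form (x̄ - mu_0)^T · S^{-1} · (x̄ - mu_0):
  S^{-1} · (x̄ - mu_0) = (-0.3524, 1.1508),
  (x̄ - mu_0)^T · [...] = (-0.1667)·(-0.3524) + (2.1667)·(1.1508) = 2.552.

Step 5 — scale by n: T² = 6 · 2.552 = 15.3122.

T² ≈ 15.3122


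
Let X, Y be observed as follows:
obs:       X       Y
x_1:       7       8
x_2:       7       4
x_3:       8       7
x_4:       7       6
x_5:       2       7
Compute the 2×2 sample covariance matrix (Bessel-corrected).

Step 1 — column means:
  mean(X) = (7 + 7 + 8 + 7 + 2) / 5 = 31/5 = 6.2
  mean(Y) = (8 + 4 + 7 + 6 + 7) / 5 = 32/5 = 6.4

Step 2 — sample covariance S[i,j] = (1/(n-1)) · Σ_k (x_{k,i} - mean_i) · (x_{k,j} - mean_j), with n-1 = 4.
  S[X,X] = ((0.8)·(0.8) + (0.8)·(0.8) + (1.8)·(1.8) + (0.8)·(0.8) + (-4.2)·(-4.2)) / 4 = 22.8/4 = 5.7
  S[X,Y] = ((0.8)·(1.6) + (0.8)·(-2.4) + (1.8)·(0.6) + (0.8)·(-0.4) + (-4.2)·(0.6)) / 4 = -2.4/4 = -0.6
  S[Y,Y] = ((1.6)·(1.6) + (-2.4)·(-2.4) + (0.6)·(0.6) + (-0.4)·(-0.4) + (0.6)·(0.6)) / 4 = 9.2/4 = 2.3

S is symmetric (S[j,i] = S[i,j]). Assembling:

S = [[5.7, -0.6],
 [-0.6, 2.3]]


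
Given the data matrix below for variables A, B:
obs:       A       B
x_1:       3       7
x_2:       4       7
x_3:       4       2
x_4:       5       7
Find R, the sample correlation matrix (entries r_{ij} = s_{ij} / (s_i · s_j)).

Step 1 — column means:
  mean(A) = (3 + 4 + 4 + 5) / 4 = 16/4 = 4
  mean(B) = (7 + 7 + 2 + 7) / 4 = 23/4 = 5.75

Step 2 — sample variances and covariances s[i,j] = (1/(n-1)) · Σ_k (x_{k,i} - mean_i) · (x_{k,j} - mean_j), with n-1 = 3:
  s[A,A] = ((-1)·(-1) + (0)·(0) + (0)·(0) + (1)·(1)) / 3 = 2/3 = 0.6667
  s[A,B] = ((-1)·(1.25) + (0)·(1.25) + (0)·(-3.75) + (1)·(1.25)) / 3 = 0/3 = 0
  s[B,B] = ((1.25)·(1.25) + (1.25)·(1.25) + (-3.75)·(-3.75) + (1.25)·(1.25)) / 3 = 18.75/3 = 6.25
  Sample standard deviations s_i = √(s[i,i]):
  s(A) = √(0.6667) = 0.8165
  s(B) = √(6.25) = 2.5

Step 3 — r_{ij} = s_{ij} / (s_i · s_j):
  r[A,A] = 1 (diagonal).
  r[A,B] = 0 / (0.8165 · 2.5) = 0 / 2.0412 = 0
  r[B,B] = 1 (diagonal).

R is symmetric with unit diagonal. Assembling:

R = [[1, 0],
 [0, 1]]


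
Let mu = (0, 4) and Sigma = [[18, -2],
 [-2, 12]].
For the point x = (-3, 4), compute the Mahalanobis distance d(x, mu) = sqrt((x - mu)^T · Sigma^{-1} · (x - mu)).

Step 1 — centre the observation: (x - mu) = (-3, 0).

Step 2 — invert Sigma. det(Sigma) = 18·12 - (-2)² = 212.
  Sigma^{-1} = (1/det) · [[d, -b], [-b, a]] = [[0.0566, 0.0094],
 [0.0094, 0.0849]].

Step 3 — form the quadratic (x - mu)^T · Sigma^{-1} · (x - mu):
  Sigma^{-1} · (x - mu) = (-0.1698, -0.0283).
  (x - mu)^T · [Sigma^{-1} · (x - mu)] = (-3)·(-0.1698) + (0)·(-0.0283) = 0.5094.

Step 4 — take square root: d = √(0.5094) ≈ 0.7137.

d(x, mu) = √(0.5094) ≈ 0.7137


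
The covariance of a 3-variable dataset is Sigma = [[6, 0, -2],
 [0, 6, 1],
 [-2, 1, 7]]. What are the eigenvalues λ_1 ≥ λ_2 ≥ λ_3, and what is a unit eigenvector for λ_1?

Step 1 — characteristic polynomial p(λ) = det(λI - Sigma) = λ³ - tr·λ² + c_1·λ - det, where tr = trace, c_1 = sum of the principal 2×2 minors, det = det(Sigma):
  tr = 6 + 6 + 7 = 19,
  c_1 = (6·6 - (0)²) + (6·7 - (-2)²) + (6·7 - (1)²) = 36 + 38 + 41 = 115,
  det = 6·(6·7 - (1)²) - (0)·((0)·7 - (1)·(-2)) + (-2)·((0)·(1) - 6·(-2)) = 6·(41) - (0)·(2) + (-2)·(12) = 222.
  So p(λ) = λ³ - 19λ² + 115λ - 222.
Step 2 — look for an integer root (rational root theorem: any rational root is an integer divisor of 222). Testing λ = 6:
  p(6) = 216 - 684 + 690 - 222 = 0  ✓
  Dividing out (λ - 6): p(λ) = (λ - 6)(λ² - 13λ + 37).
Step 3 — remaining eigenvalues from the quadratic λ² - 13λ + 37 = 0:
  Δ = 13² - 4·37 = 169 - 148 = 21,  λ = (13 ± √21)/2 = (13 ± 4.5826)/2 ≈ 8.7913 or 4.2087.
  Sorted: λ_1 = 8.7913,  λ_2 = 6,  λ_3 = 4.2087  (check: sum = 19 = tr ✓).

Step 4 — unit eigenvector for λ_1 ≈ 8.7913: v spans the null space of (Sigma - λ_1 I), whose rows are
  r_1 = (-2.7913, 0, -2),  r_2 = (0, -2.7913, 1),  r_3 = (-2, 1, -1.7913).
  v is orthogonal to every row, so take v ∝ r_1 × r_2 = ((0)·(1) - (-2)·(-2.7913), (-2)·(0) - (-2.7913)·(1), (-2.7913)·(-2.7913) - (0)·(0)) ≈ (-5.5826, 2.7913, 7.7913).
  Rescale (multiply by -1 so the first nonzero entry is positive): u = (5.5826, -2.7913, -7.7913).
  ||u|| = √((5.5826)² + (-2.7913)² + (-7.7913)²) = √(99.6606) ≈ 9.983,  v_1 = u/||u|| ≈ (0.5592, -0.2796, -0.7805) (||v_1|| = 1).

λ_1 = 8.7913,  λ_2 = 6,  λ_3 = 4.2087;  v_1 ≈ (0.5592, -0.2796, -0.7805)


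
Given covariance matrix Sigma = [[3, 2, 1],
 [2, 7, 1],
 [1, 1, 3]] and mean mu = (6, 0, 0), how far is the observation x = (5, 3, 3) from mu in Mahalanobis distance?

Step 1 — centre the observation: (x - mu) = (-1, 3, 3).

Step 2 — invert Sigma (cofactor / det for 3×3, or solve directly):
  Sigma^{-1} = [[0.4444, -0.1111, -0.1111],
 [-0.1111, 0.1778, -0.0222],
 [-0.1111, -0.0222, 0.3778]].

Step 3 — form the quadratic (x - mu)^T · Sigma^{-1} · (x - mu):
  Sigma^{-1} · (x - mu) = (-1.1111, 0.5778, 1.1778).
  (x - mu)^T · [Sigma^{-1} · (x - mu)] = (-1)·(-1.1111) + (3)·(0.5778) + (3)·(1.1778) = 6.3778.

Step 4 — take square root: d = √(6.3778) ≈ 2.5254.

d(x, mu) = √(6.3778) ≈ 2.5254


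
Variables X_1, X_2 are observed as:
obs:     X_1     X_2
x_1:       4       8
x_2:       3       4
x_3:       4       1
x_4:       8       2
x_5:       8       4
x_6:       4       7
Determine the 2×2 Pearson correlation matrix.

Step 1 — column means:
  mean(X_1) = (4 + 3 + 4 + 8 + 8 + 4) / 6 = 31/6 = 5.1667
  mean(X_2) = (8 + 4 + 1 + 2 + 4 + 7) / 6 = 26/6 = 4.3333

Step 2 — sample variances and covariances s[i,j] = (1/(n-1)) · Σ_k (x_{k,i} - mean_i) · (x_{k,j} - mean_j), with n-1 = 5:
  s[X_1,X_1] = ((-1.1667)·(-1.1667) + (-2.1667)·(-2.1667) + (-1.1667)·(-1.1667) + (2.8333)·(2.8333) + (2.8333)·(2.8333) + (-1.1667)·(-1.1667)) / 5 = 24.8333/5 = 4.9667
  s[X_1,X_2] = ((-1.1667)·(3.6667) + (-2.1667)·(-0.3333) + (-1.1667)·(-3.3333) + (2.8333)·(-2.3333) + (2.8333)·(-0.3333) + (-1.1667)·(2.6667)) / 5 = -10.3333/5 = -2.0667
  s[X_2,X_2] = ((3.6667)·(3.6667) + (-0.3333)·(-0.3333) + (-3.3333)·(-3.3333) + (-2.3333)·(-2.3333) + (-0.3333)·(-0.3333) + (2.6667)·(2.6667)) / 5 = 37.3333/5 = 7.4667
  Sample standard deviations s_i = √(s[i,i]):
  s(X_1) = √(4.9667) = 2.2286
  s(X_2) = √(7.4667) = 2.7325

Step 3 — r_{ij} = s_{ij} / (s_i · s_j):
  r[X_1,X_1] = 1 (diagonal).
  r[X_1,X_2] = -2.0667 / (2.2286 · 2.7325) = -2.0667 / 6.0897 = -0.3394
  r[X_2,X_2] = 1 (diagonal).

R is symmetric with unit diagonal. Assembling:

R = [[1, -0.3394],
 [-0.3394, 1]]


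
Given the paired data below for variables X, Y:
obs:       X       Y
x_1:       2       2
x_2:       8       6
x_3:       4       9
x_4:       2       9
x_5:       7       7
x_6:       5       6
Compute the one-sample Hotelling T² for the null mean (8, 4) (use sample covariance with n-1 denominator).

Step 1 — sample mean vector:
  mean(X) = (2 + 8 + 4 + 2 + 7 + 5) / 6 = 28/6 = 4.6667
  mean(Y) = (2 + 6 + 9 + 9 + 7 + 6) / 6 = 39/6 = 6.5
  x̄ = (4.6667, 6.5),  deviation x̄ - mu_0 = (4.6667, 6.5) - (8, 4) = (-3.3333, 2.5).

Step 2 — sample covariance matrix, S[i,j] = (1/(n-1)) · Σ_k (x_{k,i} - mean_i) · (x_{k,j} - mean_j), divisor n-1 = 5:
  S[X,X] = ((-2.6667)·(-2.6667) + (3.3333)·(3.3333) + (-0.6667)·(-0.6667) + (-2.6667)·(-2.6667) + (2.3333)·(2.3333) + (0.3333)·(0.3333)) / 5 = 31.3333/5 = 6.2667
  S[X,Y] = ((-2.6667)·(-4.5) + (3.3333)·(-0.5) + (-0.6667)·(2.5) + (-2.6667)·(2.5) + (2.3333)·(0.5) + (0.3333)·(-0.5)) / 5 = 3/5 = 0.6
  S[Y,Y] = ((-4.5)·(-4.5) + (-0.5)·(-0.5) + (2.5)·(2.5) + (2.5)·(2.5) + (0.5)·(0.5) + (-0.5)·(-0.5)) / 5 = 33.5/5 = 6.7
  S = [[6.2667, 0.6],
 [0.6, 6.7]].

Step 3 — invert S. det(S) = 6.2667·6.7 - (0.6)² = 41.6267.
  S^{-1} = (1/det) · [[d, -b], [-b, a]] = [[0.161, -0.0144],
 [-0.0144, 0.1505]].

Step 4 — quadratic form (x̄ - mu_0)^T · S^{-1} · (x̄ - mu_0):
  S^{-1} · (x̄ - mu_0) = (-0.5725, 0.4244),
  (x̄ - mu_0)^T · [...] = (-3.3333)·(-0.5725) + (2.5)·(0.4244) = 2.9695.

Step 5 — scale by n: T² = 6 · 2.9695 = 17.8171.

T² ≈ 17.8171


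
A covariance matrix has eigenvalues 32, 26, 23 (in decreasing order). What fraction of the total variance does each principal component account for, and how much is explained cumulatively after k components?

Step 1 — total variance = trace(Sigma) = Σ λ_i = 32 + 26 + 23 = 81.

Step 2 — fraction explained by component i = λ_i / Σ λ:
  PC1: 32/81 = 0.3951
  PC2: 26/81 = 0.321
  PC3: 23/81 = 0.284

Step 3 — cumulative fraction after k components = (λ_1 + ... + λ_k) / Σ λ:
  k = 1: 32/81 = 0.3951
  k = 2: (32 + 26)/81 = 58/81 = 0.716
  k = 3: (32 + 26 + 23)/81 = 81/81 = 1

Summary (fraction, with percent):

explained: PC1 0.3951 (39.51%), PC2 0.321 (32.1%), PC3 0.284 (28.4%);  cumulative: 0.3951, 0.716, 1


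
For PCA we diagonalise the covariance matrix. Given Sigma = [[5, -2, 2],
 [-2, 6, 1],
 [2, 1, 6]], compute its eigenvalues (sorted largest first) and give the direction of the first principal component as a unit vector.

Step 1 — characteristic polynomial p(λ) = det(λI - Sigma) = λ³ - tr·λ² + c_1·λ - det, where tr = trace, c_1 = sum of the principal 2×2 minors, det = det(Sigma):
  tr = 5 + 6 + 6 = 17,
  c_1 = (5·6 - (-2)²) + (5·6 - (2)²) + (6·6 - (1)²) = 26 + 26 + 35 = 87,
  det = 5·(6·6 - (1)²) - (-2)·((-2)·6 - (1)·(2)) + (2)·((-2)·(1) - 6·(2)) = 5·(35) - (-2)·(-14) + (2)·(-14) = 119.
  So p(λ) = λ³ - 17λ² + 87λ - 119.
Step 2 — look for an integer root (rational root theorem: any rational root is an integer divisor of 119). Testing λ = 7:
  p(7) = 343 - 833 + 609 - 119 = 0  ✓
  Dividing out (λ - 7): p(λ) = (λ - 7)(λ² - 10λ + 17).
Step 3 — remaining eigenvalues from the quadratic λ² - 10λ + 17 = 0:
  Δ = 10² - 4·17 = 100 - 68 = 32,  λ = (10 ± √32)/2 = (10 ± 5.6569)/2 ≈ 7.8284 or 2.1716.
  Sorted: λ_1 = 7.8284,  λ_2 = 7,  λ_3 = 2.1716  (check: sum = 17 = tr ✓).

Step 4 — unit eigenvector for λ_1 ≈ 7.8284: v spans the null space of (Sigma - λ_1 I), whose rows are
  r_1 = (-2.8284, -2, 2),  r_2 = (-2, -1.8284, 1),  r_3 = (2, 1, -1.8284).
  v is orthogonal to every row, so take v ∝ r_1 × r_2 = ((-2)·(1) - (2)·(-1.8284), (2)·(-2) - (-2.8284)·(1), (-2.8284)·(-1.8284) - (-2)·(-2)) ≈ (1.6569, -1.1716, 1.1716).
  Let u = (1.6569, -1.1716, 1.1716).
  ||u|| = √((1.6569)² + (-1.1716)² + (1.1716)²) = √(5.4903) ≈ 2.3431,  v_1 = u/||u|| ≈ (0.7071, -0.5, 0.5) (||v_1|| = 1).

λ_1 = 7.8284,  λ_2 = 7,  λ_3 = 2.1716;  v_1 ≈ (0.7071, -0.5, 0.5)


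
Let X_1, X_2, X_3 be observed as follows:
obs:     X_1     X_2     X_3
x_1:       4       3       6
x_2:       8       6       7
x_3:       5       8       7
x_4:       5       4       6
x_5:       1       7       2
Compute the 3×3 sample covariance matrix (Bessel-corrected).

Step 1 — column means:
  mean(X_1) = (4 + 8 + 5 + 5 + 1) / 5 = 23/5 = 4.6
  mean(X_2) = (3 + 6 + 8 + 4 + 7) / 5 = 28/5 = 5.6
  mean(X_3) = (6 + 7 + 7 + 6 + 2) / 5 = 28/5 = 5.6

Step 2 — sample covariance S[i,j] = (1/(n-1)) · Σ_k (x_{k,i} - mean_i) · (x_{k,j} - mean_j), with n-1 = 4.
  S[X_1,X_1] = ((-0.6)·(-0.6) + (3.4)·(3.4) + (0.4)·(0.4) + (0.4)·(0.4) + (-3.6)·(-3.6)) / 4 = 25.2/4 = 6.3
  S[X_1,X_2] = ((-0.6)·(-2.6) + (3.4)·(0.4) + (0.4)·(2.4) + (0.4)·(-1.6) + (-3.6)·(1.4)) / 4 = -1.8/4 = -0.45
  S[X_1,X_3] = ((-0.6)·(0.4) + (3.4)·(1.4) + (0.4)·(1.4) + (0.4)·(0.4) + (-3.6)·(-3.6)) / 4 = 18.2/4 = 4.55
  S[X_2,X_2] = ((-2.6)·(-2.6) + (0.4)·(0.4) + (2.4)·(2.4) + (-1.6)·(-1.6) + (1.4)·(1.4)) / 4 = 17.2/4 = 4.3
  S[X_2,X_3] = ((-2.6)·(0.4) + (0.4)·(1.4) + (2.4)·(1.4) + (-1.6)·(0.4) + (1.4)·(-3.6)) / 4 = -2.8/4 = -0.7
  S[X_3,X_3] = ((0.4)·(0.4) + (1.4)·(1.4) + (1.4)·(1.4) + (0.4)·(0.4) + (-3.6)·(-3.6)) / 4 = 17.2/4 = 4.3

S is symmetric (S[j,i] = S[i,j]). Assembling:

S = [[6.3, -0.45, 4.55],
 [-0.45, 4.3, -0.7],
 [4.55, -0.7, 4.3]]


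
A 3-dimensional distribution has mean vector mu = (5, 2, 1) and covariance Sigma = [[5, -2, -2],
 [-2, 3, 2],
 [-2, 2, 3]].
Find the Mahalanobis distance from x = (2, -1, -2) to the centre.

Step 1 — centre the observation: (x - mu) = (-3, -3, -3).

Step 2 — invert Sigma (cofactor / det for 3×3, or solve directly):
  Sigma^{-1} = [[0.2941, 0.1176, 0.1176],
 [0.1176, 0.6471, -0.3529],
 [0.1176, -0.3529, 0.6471]].

Step 3 — form the quadratic (x - mu)^T · Sigma^{-1} · (x - mu):
  Sigma^{-1} · (x - mu) = (-1.5882, -1.2353, -1.2353).
  (x - mu)^T · [Sigma^{-1} · (x - mu)] = (-3)·(-1.5882) + (-3)·(-1.2353) + (-3)·(-1.2353) = 12.1765.

Step 4 — take square root: d = √(12.1765) ≈ 3.4895.

d(x, mu) = √(12.1765) ≈ 3.4895


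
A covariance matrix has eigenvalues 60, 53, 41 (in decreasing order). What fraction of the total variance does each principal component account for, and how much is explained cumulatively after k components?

Step 1 — total variance = trace(Sigma) = Σ λ_i = 60 + 53 + 41 = 154.

Step 2 — fraction explained by component i = λ_i / Σ λ:
  PC1: 60/154 = 0.3896
  PC2: 53/154 = 0.3442
  PC3: 41/154 = 0.2662

Step 3 — cumulative fraction after k components = (λ_1 + ... + λ_k) / Σ λ:
  k = 1: 60/154 = 0.3896
  k = 2: (60 + 53)/154 = 113/154 = 0.7338
  k = 3: (60 + 53 + 41)/154 = 154/154 = 1

Summary (fraction, with percent):

explained: PC1 0.3896 (38.96%), PC2 0.3442 (34.42%), PC3 0.2662 (26.62%);  cumulative: 0.3896, 0.7338, 1


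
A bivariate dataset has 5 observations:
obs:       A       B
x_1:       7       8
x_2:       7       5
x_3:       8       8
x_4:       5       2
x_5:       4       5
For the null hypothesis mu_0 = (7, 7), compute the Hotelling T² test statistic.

Step 1 — sample mean vector:
  mean(A) = (7 + 7 + 8 + 5 + 4) / 5 = 31/5 = 6.2
  mean(B) = (8 + 5 + 8 + 2 + 5) / 5 = 28/5 = 5.6
  x̄ = (6.2, 5.6),  deviation x̄ - mu_0 = (6.2, 5.6) - (7, 7) = (-0.8, -1.4).

Step 2 — sample covariance matrix, S[i,j] = (1/(n-1)) · Σ_k (x_{k,i} - mean_i) · (x_{k,j} - mean_j), divisor n-1 = 4:
  S[A,A] = ((0.8)·(0.8) + (0.8)·(0.8) + (1.8)·(1.8) + (-1.2)·(-1.2) + (-2.2)·(-2.2)) / 4 = 10.8/4 = 2.7
  S[A,B] = ((0.8)·(2.4) + (0.8)·(-0.6) + (1.8)·(2.4) + (-1.2)·(-3.6) + (-2.2)·(-0.6)) / 4 = 11.4/4 = 2.85
  S[B,B] = ((2.4)·(2.4) + (-0.6)·(-0.6) + (2.4)·(2.4) + (-3.6)·(-3.6) + (-0.6)·(-0.6)) / 4 = 25.2/4 = 6.3
  S = [[2.7, 2.85],
 [2.85, 6.3]].

Step 3 — invert S. det(S) = 2.7·6.3 - (2.85)² = 8.8875.
  S^{-1} = (1/det) · [[d, -b], [-b, a]] = [[0.7089, -0.3207],
 [-0.3207, 0.3038]].

Step 4 — quadratic form (x̄ - mu_0)^T · S^{-1} · (x̄ - mu_0):
  S^{-1} · (x̄ - mu_0) = (-0.1181, -0.1688),
  (x̄ - mu_0)^T · [...] = (-0.8)·(-0.1181) + (-1.4)·(-0.1688) = 0.3308.

Step 5 — scale by n: T² = 5 · 0.3308 = 1.654.

T² ≈ 1.654


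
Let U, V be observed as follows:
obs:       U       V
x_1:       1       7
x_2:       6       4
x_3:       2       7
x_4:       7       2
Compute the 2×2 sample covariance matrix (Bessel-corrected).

Step 1 — column means:
  mean(U) = (1 + 6 + 2 + 7) / 4 = 16/4 = 4
  mean(V) = (7 + 4 + 7 + 2) / 4 = 20/4 = 5

Step 2 — sample covariance S[i,j] = (1/(n-1)) · Σ_k (x_{k,i} - mean_i) · (x_{k,j} - mean_j), with n-1 = 3.
  S[U,U] = ((-3)·(-3) + (2)·(2) + (-2)·(-2) + (3)·(3)) / 3 = 26/3 = 8.6667
  S[U,V] = ((-3)·(2) + (2)·(-1) + (-2)·(2) + (3)·(-3)) / 3 = -21/3 = -7
  S[V,V] = ((2)·(2) + (-1)·(-1) + (2)·(2) + (-3)·(-3)) / 3 = 18/3 = 6

S is symmetric (S[j,i] = S[i,j]). Assembling:

S = [[8.6667, -7],
 [-7, 6]]


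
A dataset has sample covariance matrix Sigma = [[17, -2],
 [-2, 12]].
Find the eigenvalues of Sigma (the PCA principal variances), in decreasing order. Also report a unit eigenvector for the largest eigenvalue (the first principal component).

Step 1 — characteristic polynomial of 2×2 Sigma:
  det(Sigma - λI) = λ² - trace · λ + det = 0.
  trace = 17 + 12 = 29, det = 17·12 - (-2)² = 200.
Step 2 — discriminant:
  Δ = trace² - 4·det = 841 - 800 = 41.
Step 3 — eigenvalues:
  λ = (trace ± √Δ)/2 = (29 ± 6.4031)/2,
  λ_1 = 17.7016,  λ_2 = 11.2984.

Step 4 — unit eigenvector for λ_1: solve (Sigma - λ_1 I)v = 0. First row:
  (17 - 17.7016)·v_x + (-2)·v_y = 0, i.e. (-0.7016)·v_x + (-2)·v_y = 0,
  so v ∝ (b, λ_1 - a) = (-2, 0.7016); multiply by -1 so the first entry is positive: u = (2, -0.7016).
  ||u|| = √((2)² + (-0.7016)²) = √(4.4922) ≈ 2.1195,
  v_1 = u/||u|| ≈ (0.9436, -0.331) (||v_1|| = 1).

λ_1 = 17.7016,  λ_2 = 11.2984;  v_1 ≈ (0.9436, -0.331)


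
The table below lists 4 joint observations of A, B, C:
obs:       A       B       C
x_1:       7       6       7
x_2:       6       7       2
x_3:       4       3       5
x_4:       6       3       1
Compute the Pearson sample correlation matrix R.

Step 1 — column means:
  mean(A) = (7 + 6 + 4 + 6) / 4 = 23/4 = 5.75
  mean(B) = (6 + 7 + 3 + 3) / 4 = 19/4 = 4.75
  mean(C) = (7 + 2 + 5 + 1) / 4 = 15/4 = 3.75

Step 2 — sample variances and covariances s[i,j] = (1/(n-1)) · Σ_k (x_{k,i} - mean_i) · (x_{k,j} - mean_j), with n-1 = 3:
  s[A,A] = ((1.25)·(1.25) + (0.25)·(0.25) + (-1.75)·(-1.75) + (0.25)·(0.25)) / 3 = 4.75/3 = 1.5833
  s[A,B] = ((1.25)·(1.25) + (0.25)·(2.25) + (-1.75)·(-1.75) + (0.25)·(-1.75)) / 3 = 4.75/3 = 1.5833
  s[A,C] = ((1.25)·(3.25) + (0.25)·(-1.75) + (-1.75)·(1.25) + (0.25)·(-2.75)) / 3 = 0.75/3 = 0.25
  s[B,B] = ((1.25)·(1.25) + (2.25)·(2.25) + (-1.75)·(-1.75) + (-1.75)·(-1.75)) / 3 = 12.75/3 = 4.25
  s[B,C] = ((1.25)·(3.25) + (2.25)·(-1.75) + (-1.75)·(1.25) + (-1.75)·(-2.75)) / 3 = 2.75/3 = 0.9167
  s[C,C] = ((3.25)·(3.25) + (-1.75)·(-1.75) + (1.25)·(1.25) + (-2.75)·(-2.75)) / 3 = 22.75/3 = 7.5833
  Sample standard deviations s_i = √(s[i,i]):
  s(A) = √(1.5833) = 1.2583
  s(B) = √(4.25) = 2.0616
  s(C) = √(7.5833) = 2.7538

Step 3 — r_{ij} = s_{ij} / (s_i · s_j):
  r[A,A] = 1 (diagonal).
  r[A,B] = 1.5833 / (1.2583 · 2.0616) = 1.5833 / 2.5941 = 0.6104
  r[A,C] = 0.25 / (1.2583 · 2.7538) = 0.25 / 3.4651 = 0.0721
  r[B,B] = 1 (diagonal).
  r[B,C] = 0.9167 / (2.0616 · 2.7538) = 0.9167 / 5.6771 = 0.1615
  r[C,C] = 1 (diagonal).

R is symmetric with unit diagonal. Assembling:

R = [[1, 0.6104, 0.0721],
 [0.6104, 1, 0.1615],
 [0.0721, 0.1615, 1]]


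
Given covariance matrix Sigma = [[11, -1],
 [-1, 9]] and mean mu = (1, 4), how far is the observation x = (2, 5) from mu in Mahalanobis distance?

Step 1 — centre the observation: (x - mu) = (1, 1).

Step 2 — invert Sigma. det(Sigma) = 11·9 - (-1)² = 98.
  Sigma^{-1} = (1/det) · [[d, -b], [-b, a]] = [[0.0918, 0.0102],
 [0.0102, 0.1122]].

Step 3 — form the quadratic (x - mu)^T · Sigma^{-1} · (x - mu):
  Sigma^{-1} · (x - mu) = (0.102, 0.1224).
  (x - mu)^T · [Sigma^{-1} · (x - mu)] = (1)·(0.102) + (1)·(0.1224) = 0.2245.

Step 4 — take square root: d = √(0.2245) ≈ 0.4738.

d(x, mu) = √(0.2245) ≈ 0.4738


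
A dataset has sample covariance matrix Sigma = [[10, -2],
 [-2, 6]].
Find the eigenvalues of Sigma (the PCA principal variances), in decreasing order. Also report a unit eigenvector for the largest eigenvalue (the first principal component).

Step 1 — characteristic polynomial of 2×2 Sigma:
  det(Sigma - λI) = λ² - trace · λ + det = 0.
  trace = 10 + 6 = 16, det = 10·6 - (-2)² = 56.
Step 2 — discriminant:
  Δ = trace² - 4·det = 256 - 224 = 32.
Step 3 — eigenvalues:
  λ = (trace ± √Δ)/2 = (16 ± 5.6569)/2,
  λ_1 = 10.8284,  λ_2 = 5.1716.

Step 4 — unit eigenvector for λ_1: solve (Sigma - λ_1 I)v = 0. First row:
  (10 - 10.8284)·v_x + (-2)·v_y = 0, i.e. (-0.8284)·v_x + (-2)·v_y = 0,
  so v ∝ (b, λ_1 - a) = (-2, 0.8284); multiply by -1 so the first entry is positive: u = (2, -0.8284).
  ||u|| = √((2)² + (-0.8284)²) = √(4.6863) ≈ 2.1648,
  v_1 = u/||u|| ≈ (0.9239, -0.3827) (||v_1|| = 1).

λ_1 = 10.8284,  λ_2 = 5.1716;  v_1 ≈ (0.9239, -0.3827)


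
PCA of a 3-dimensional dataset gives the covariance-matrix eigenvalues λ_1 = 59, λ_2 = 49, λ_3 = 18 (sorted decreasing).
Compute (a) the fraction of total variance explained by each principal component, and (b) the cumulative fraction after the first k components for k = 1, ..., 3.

Step 1 — total variance = trace(Sigma) = Σ λ_i = 59 + 49 + 18 = 126.

Step 2 — fraction explained by component i = λ_i / Σ λ:
  PC1: 59/126 = 0.4683
  PC2: 49/126 = 0.3889
  PC3: 18/126 = 0.1429

Step 3 — cumulative fraction after k components = (λ_1 + ... + λ_k) / Σ λ:
  k = 1: 59/126 = 0.4683
  k = 2: (59 + 49)/126 = 108/126 = 0.8571
  k = 3: (59 + 49 + 18)/126 = 126/126 = 1

Summary (fraction, with percent):

explained: PC1 0.4683 (46.83%), PC2 0.3889 (38.89%), PC3 0.1429 (14.29%);  cumulative: 0.4683, 0.8571, 1


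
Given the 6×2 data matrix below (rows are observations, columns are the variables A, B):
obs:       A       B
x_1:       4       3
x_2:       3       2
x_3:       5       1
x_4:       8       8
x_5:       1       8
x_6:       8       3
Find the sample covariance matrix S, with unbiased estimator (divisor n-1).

Step 1 — column means:
  mean(A) = (4 + 3 + 5 + 8 + 1 + 8) / 6 = 29/6 = 4.8333
  mean(B) = (3 + 2 + 1 + 8 + 8 + 3) / 6 = 25/6 = 4.1667

Step 2 — sample covariance S[i,j] = (1/(n-1)) · Σ_k (x_{k,i} - mean_i) · (x_{k,j} - mean_j), with n-1 = 5.
  S[A,A] = ((-0.8333)·(-0.8333) + (-1.8333)·(-1.8333) + (0.1667)·(0.1667) + (3.1667)·(3.1667) + (-3.8333)·(-3.8333) + (3.1667)·(3.1667)) / 5 = 38.8333/5 = 7.7667
  S[A,B] = ((-0.8333)·(-1.1667) + (-1.8333)·(-2.1667) + (0.1667)·(-3.1667) + (3.1667)·(3.8333) + (-3.8333)·(3.8333) + (3.1667)·(-1.1667)) / 5 = -1.8333/5 = -0.3667
  S[B,B] = ((-1.1667)·(-1.1667) + (-2.1667)·(-2.1667) + (-3.1667)·(-3.1667) + (3.8333)·(3.8333) + (3.8333)·(3.8333) + (-1.1667)·(-1.1667)) / 5 = 46.8333/5 = 9.3667

S is symmetric (S[j,i] = S[i,j]). Assembling:

S = [[7.7667, -0.3667],
 [-0.3667, 9.3667]]


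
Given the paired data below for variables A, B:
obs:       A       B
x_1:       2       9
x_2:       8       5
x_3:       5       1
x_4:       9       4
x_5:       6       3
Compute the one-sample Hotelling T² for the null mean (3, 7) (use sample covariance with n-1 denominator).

Step 1 — sample mean vector:
  mean(A) = (2 + 8 + 5 + 9 + 6) / 5 = 30/5 = 6
  mean(B) = (9 + 5 + 1 + 4 + 3) / 5 = 22/5 = 4.4
  x̄ = (6, 4.4),  deviation x̄ - mu_0 = (6, 4.4) - (3, 7) = (3, -2.6).

Step 2 — sample covariance matrix, S[i,j] = (1/(n-1)) · Σ_k (x_{k,i} - mean_i) · (x_{k,j} - mean_j), divisor n-1 = 4:
  S[A,A] = ((-4)·(-4) + (2)·(2) + (-1)·(-1) + (3)·(3) + (0)·(0)) / 4 = 30/4 = 7.5
  S[A,B] = ((-4)·(4.6) + (2)·(0.6) + (-1)·(-3.4) + (3)·(-0.4) + (0)·(-1.4)) / 4 = -15/4 = -3.75
  S[B,B] = ((4.6)·(4.6) + (0.6)·(0.6) + (-3.4)·(-3.4) + (-0.4)·(-0.4) + (-1.4)·(-1.4)) / 4 = 35.2/4 = 8.8
  S = [[7.5, -3.75],
 [-3.75, 8.8]].

Step 3 — invert S. det(S) = 7.5·8.8 - (-3.75)² = 51.9375.
  S^{-1} = (1/det) · [[d, -b], [-b, a]] = [[0.1694, 0.0722],
 [0.0722, 0.1444]].

Step 4 — quadratic form (x̄ - mu_0)^T · S^{-1} · (x̄ - mu_0):
  S^{-1} · (x̄ - mu_0) = (0.3206, -0.1588),
  (x̄ - mu_0)^T · [...] = (3)·(0.3206) + (-2.6)·(-0.1588) = 1.3747.

Step 5 — scale by n: T² = 5 · 1.3747 = 6.8736.

T² ≈ 6.8736
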